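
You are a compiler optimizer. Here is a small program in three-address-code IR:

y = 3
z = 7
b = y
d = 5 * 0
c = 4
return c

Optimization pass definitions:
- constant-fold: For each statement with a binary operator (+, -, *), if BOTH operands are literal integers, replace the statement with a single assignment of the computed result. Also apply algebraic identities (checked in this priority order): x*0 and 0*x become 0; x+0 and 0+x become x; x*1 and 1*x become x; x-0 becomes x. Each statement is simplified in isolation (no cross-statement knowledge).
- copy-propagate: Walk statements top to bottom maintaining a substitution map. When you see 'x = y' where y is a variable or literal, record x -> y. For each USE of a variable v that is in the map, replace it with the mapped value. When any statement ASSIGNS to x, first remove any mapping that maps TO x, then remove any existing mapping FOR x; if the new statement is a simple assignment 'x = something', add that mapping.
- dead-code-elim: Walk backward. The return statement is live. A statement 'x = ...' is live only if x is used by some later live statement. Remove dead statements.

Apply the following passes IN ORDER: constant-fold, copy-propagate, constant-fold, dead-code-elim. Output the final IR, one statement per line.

Initial IR:
  y = 3
  z = 7
  b = y
  d = 5 * 0
  c = 4
  return c
After constant-fold (6 stmts):
  y = 3
  z = 7
  b = y
  d = 0
  c = 4
  return c
After copy-propagate (6 stmts):
  y = 3
  z = 7
  b = 3
  d = 0
  c = 4
  return 4
After constant-fold (6 stmts):
  y = 3
  z = 7
  b = 3
  d = 0
  c = 4
  return 4
After dead-code-elim (1 stmts):
  return 4

Answer: return 4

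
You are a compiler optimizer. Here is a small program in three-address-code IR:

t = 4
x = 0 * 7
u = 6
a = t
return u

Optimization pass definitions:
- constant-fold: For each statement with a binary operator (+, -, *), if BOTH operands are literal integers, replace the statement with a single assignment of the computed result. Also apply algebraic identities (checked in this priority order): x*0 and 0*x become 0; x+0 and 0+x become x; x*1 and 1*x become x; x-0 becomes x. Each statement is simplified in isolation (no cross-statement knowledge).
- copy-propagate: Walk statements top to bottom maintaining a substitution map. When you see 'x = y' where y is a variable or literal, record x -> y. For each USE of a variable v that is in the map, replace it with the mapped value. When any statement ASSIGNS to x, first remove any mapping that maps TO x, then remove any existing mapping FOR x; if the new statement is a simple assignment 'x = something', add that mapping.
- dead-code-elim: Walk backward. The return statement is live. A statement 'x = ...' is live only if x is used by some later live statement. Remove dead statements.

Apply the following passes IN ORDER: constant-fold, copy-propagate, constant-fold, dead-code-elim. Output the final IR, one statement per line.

Initial IR:
  t = 4
  x = 0 * 7
  u = 6
  a = t
  return u
After constant-fold (5 stmts):
  t = 4
  x = 0
  u = 6
  a = t
  return u
After copy-propagate (5 stmts):
  t = 4
  x = 0
  u = 6
  a = 4
  return 6
After constant-fold (5 stmts):
  t = 4
  x = 0
  u = 6
  a = 4
  return 6
After dead-code-elim (1 stmts):
  return 6

Answer: return 6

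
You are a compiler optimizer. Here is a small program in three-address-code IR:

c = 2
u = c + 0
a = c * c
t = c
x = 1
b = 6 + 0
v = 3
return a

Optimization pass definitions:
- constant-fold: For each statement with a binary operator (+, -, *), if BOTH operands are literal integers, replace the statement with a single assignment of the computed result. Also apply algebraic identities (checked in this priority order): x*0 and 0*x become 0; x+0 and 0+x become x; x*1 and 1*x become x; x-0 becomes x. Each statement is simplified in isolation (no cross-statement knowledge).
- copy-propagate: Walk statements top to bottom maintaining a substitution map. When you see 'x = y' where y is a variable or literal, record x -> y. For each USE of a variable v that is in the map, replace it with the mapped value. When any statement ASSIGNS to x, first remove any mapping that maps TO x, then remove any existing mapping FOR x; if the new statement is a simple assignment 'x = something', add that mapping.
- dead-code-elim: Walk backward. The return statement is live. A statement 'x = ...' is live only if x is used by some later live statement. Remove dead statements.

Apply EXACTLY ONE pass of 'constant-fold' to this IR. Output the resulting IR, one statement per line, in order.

Applying constant-fold statement-by-statement:
  [1] c = 2  (unchanged)
  [2] u = c + 0  -> u = c
  [3] a = c * c  (unchanged)
  [4] t = c  (unchanged)
  [5] x = 1  (unchanged)
  [6] b = 6 + 0  -> b = 6
  [7] v = 3  (unchanged)
  [8] return a  (unchanged)
Result (8 stmts):
  c = 2
  u = c
  a = c * c
  t = c
  x = 1
  b = 6
  v = 3
  return a

Answer: c = 2
u = c
a = c * c
t = c
x = 1
b = 6
v = 3
return a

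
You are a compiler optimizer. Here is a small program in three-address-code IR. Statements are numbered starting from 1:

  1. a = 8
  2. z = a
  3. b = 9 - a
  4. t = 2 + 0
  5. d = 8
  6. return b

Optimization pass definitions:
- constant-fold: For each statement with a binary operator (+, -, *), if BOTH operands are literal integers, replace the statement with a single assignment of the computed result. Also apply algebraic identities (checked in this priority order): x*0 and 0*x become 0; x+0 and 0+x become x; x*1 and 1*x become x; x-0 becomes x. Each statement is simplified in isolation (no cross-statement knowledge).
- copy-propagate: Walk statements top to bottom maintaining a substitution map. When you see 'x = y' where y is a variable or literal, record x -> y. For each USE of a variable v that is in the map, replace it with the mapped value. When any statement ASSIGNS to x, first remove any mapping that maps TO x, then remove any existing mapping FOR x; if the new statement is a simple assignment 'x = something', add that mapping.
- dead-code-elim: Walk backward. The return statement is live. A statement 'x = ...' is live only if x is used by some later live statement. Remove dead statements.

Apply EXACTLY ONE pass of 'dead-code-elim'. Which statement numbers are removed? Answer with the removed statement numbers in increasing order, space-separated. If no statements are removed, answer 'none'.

Answer: 2 4 5

Derivation:
Backward liveness scan:
Stmt 1 'a = 8': KEEP (a is live); live-in = []
Stmt 2 'z = a': DEAD (z not in live set ['a'])
Stmt 3 'b = 9 - a': KEEP (b is live); live-in = ['a']
Stmt 4 't = 2 + 0': DEAD (t not in live set ['b'])
Stmt 5 'd = 8': DEAD (d not in live set ['b'])
Stmt 6 'return b': KEEP (return); live-in = ['b']
Removed statement numbers: [2, 4, 5]
Surviving IR:
  a = 8
  b = 9 - a
  return b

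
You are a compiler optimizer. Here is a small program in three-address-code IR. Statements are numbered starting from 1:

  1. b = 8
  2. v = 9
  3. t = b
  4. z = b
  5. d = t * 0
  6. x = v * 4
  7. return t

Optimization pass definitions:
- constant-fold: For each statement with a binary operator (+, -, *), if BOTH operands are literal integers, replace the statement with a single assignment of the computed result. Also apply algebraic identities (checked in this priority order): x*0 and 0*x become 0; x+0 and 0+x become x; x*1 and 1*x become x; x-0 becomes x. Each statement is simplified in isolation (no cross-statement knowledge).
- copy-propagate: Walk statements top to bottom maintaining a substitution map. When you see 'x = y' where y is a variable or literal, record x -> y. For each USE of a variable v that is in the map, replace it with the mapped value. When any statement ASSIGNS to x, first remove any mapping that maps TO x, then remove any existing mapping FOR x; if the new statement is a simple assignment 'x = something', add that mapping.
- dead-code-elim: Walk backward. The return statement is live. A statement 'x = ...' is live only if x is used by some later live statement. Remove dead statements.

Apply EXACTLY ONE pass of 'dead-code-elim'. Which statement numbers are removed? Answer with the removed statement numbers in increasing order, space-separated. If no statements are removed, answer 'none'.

Answer: 2 4 5 6

Derivation:
Backward liveness scan:
Stmt 1 'b = 8': KEEP (b is live); live-in = []
Stmt 2 'v = 9': DEAD (v not in live set ['b'])
Stmt 3 't = b': KEEP (t is live); live-in = ['b']
Stmt 4 'z = b': DEAD (z not in live set ['t'])
Stmt 5 'd = t * 0': DEAD (d not in live set ['t'])
Stmt 6 'x = v * 4': DEAD (x not in live set ['t'])
Stmt 7 'return t': KEEP (return); live-in = ['t']
Removed statement numbers: [2, 4, 5, 6]
Surviving IR:
  b = 8
  t = b
  return t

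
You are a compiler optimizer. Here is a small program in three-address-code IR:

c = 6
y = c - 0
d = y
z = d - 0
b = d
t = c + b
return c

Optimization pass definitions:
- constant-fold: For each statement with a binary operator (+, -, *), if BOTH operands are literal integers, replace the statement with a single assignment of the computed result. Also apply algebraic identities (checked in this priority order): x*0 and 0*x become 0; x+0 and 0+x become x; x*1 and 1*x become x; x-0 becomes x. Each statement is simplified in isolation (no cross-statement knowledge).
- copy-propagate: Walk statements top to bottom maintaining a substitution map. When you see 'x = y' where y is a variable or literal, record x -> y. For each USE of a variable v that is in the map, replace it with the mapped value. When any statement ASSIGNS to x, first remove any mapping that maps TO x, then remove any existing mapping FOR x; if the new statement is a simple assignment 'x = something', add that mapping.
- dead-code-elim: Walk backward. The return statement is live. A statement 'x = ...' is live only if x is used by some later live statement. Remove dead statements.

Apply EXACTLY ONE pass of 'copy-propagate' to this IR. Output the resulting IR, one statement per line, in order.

Answer: c = 6
y = 6 - 0
d = y
z = y - 0
b = y
t = 6 + y
return 6

Derivation:
Applying copy-propagate statement-by-statement:
  [1] c = 6  (unchanged)
  [2] y = c - 0  -> y = 6 - 0
  [3] d = y  (unchanged)
  [4] z = d - 0  -> z = y - 0
  [5] b = d  -> b = y
  [6] t = c + b  -> t = 6 + y
  [7] return c  -> return 6
Result (7 stmts):
  c = 6
  y = 6 - 0
  d = y
  z = y - 0
  b = y
  t = 6 + y
  return 6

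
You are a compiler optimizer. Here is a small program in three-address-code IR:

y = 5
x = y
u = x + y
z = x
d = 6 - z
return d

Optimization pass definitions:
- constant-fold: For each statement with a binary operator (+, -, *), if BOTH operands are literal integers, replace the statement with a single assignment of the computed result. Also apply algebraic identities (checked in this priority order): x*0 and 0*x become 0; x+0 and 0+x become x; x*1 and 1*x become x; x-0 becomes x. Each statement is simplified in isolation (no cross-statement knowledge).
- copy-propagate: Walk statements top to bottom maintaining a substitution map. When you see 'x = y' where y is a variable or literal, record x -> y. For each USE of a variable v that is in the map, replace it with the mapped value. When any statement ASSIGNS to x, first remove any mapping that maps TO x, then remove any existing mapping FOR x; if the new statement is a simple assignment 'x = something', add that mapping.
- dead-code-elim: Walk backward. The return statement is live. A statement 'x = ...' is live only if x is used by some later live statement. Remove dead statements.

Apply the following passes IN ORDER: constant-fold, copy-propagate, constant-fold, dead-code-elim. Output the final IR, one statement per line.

Initial IR:
  y = 5
  x = y
  u = x + y
  z = x
  d = 6 - z
  return d
After constant-fold (6 stmts):
  y = 5
  x = y
  u = x + y
  z = x
  d = 6 - z
  return d
After copy-propagate (6 stmts):
  y = 5
  x = 5
  u = 5 + 5
  z = 5
  d = 6 - 5
  return d
After constant-fold (6 stmts):
  y = 5
  x = 5
  u = 10
  z = 5
  d = 1
  return d
After dead-code-elim (2 stmts):
  d = 1
  return d

Answer: d = 1
return d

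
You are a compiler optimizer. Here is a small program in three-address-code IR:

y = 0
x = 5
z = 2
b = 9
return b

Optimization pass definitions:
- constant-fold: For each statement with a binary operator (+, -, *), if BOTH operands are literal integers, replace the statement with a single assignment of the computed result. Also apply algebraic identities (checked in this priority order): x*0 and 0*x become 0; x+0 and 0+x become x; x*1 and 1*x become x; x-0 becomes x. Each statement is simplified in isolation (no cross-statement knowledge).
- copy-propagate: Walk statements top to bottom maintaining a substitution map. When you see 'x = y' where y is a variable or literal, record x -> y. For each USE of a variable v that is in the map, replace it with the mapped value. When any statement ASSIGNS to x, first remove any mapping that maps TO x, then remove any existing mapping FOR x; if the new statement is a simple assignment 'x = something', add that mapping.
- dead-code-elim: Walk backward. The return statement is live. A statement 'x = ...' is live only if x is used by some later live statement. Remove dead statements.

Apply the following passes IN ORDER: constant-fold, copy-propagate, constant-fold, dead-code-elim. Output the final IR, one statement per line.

Answer: return 9

Derivation:
Initial IR:
  y = 0
  x = 5
  z = 2
  b = 9
  return b
After constant-fold (5 stmts):
  y = 0
  x = 5
  z = 2
  b = 9
  return b
After copy-propagate (5 stmts):
  y = 0
  x = 5
  z = 2
  b = 9
  return 9
After constant-fold (5 stmts):
  y = 0
  x = 5
  z = 2
  b = 9
  return 9
After dead-code-elim (1 stmts):
  return 9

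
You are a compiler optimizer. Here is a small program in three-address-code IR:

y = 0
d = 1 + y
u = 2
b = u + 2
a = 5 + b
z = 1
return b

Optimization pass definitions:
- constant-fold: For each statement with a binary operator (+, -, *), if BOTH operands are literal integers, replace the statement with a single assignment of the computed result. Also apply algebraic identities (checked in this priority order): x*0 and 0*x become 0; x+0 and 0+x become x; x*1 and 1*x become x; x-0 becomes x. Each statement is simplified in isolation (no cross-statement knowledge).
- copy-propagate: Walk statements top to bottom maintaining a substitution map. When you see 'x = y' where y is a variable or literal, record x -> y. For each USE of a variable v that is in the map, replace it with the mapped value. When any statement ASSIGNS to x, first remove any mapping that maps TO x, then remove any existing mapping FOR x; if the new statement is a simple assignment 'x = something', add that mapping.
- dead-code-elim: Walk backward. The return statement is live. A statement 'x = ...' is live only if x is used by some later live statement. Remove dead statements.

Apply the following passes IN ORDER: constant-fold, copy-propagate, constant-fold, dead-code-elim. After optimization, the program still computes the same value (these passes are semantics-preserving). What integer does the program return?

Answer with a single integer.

Initial IR:
  y = 0
  d = 1 + y
  u = 2
  b = u + 2
  a = 5 + b
  z = 1
  return b
After constant-fold (7 stmts):
  y = 0
  d = 1 + y
  u = 2
  b = u + 2
  a = 5 + b
  z = 1
  return b
After copy-propagate (7 stmts):
  y = 0
  d = 1 + 0
  u = 2
  b = 2 + 2
  a = 5 + b
  z = 1
  return b
After constant-fold (7 stmts):
  y = 0
  d = 1
  u = 2
  b = 4
  a = 5 + b
  z = 1
  return b
After dead-code-elim (2 stmts):
  b = 4
  return b
Evaluate:
  y = 0  =>  y = 0
  d = 1 + y  =>  d = 1
  u = 2  =>  u = 2
  b = u + 2  =>  b = 4
  a = 5 + b  =>  a = 9
  z = 1  =>  z = 1
  return b = 4

Answer: 4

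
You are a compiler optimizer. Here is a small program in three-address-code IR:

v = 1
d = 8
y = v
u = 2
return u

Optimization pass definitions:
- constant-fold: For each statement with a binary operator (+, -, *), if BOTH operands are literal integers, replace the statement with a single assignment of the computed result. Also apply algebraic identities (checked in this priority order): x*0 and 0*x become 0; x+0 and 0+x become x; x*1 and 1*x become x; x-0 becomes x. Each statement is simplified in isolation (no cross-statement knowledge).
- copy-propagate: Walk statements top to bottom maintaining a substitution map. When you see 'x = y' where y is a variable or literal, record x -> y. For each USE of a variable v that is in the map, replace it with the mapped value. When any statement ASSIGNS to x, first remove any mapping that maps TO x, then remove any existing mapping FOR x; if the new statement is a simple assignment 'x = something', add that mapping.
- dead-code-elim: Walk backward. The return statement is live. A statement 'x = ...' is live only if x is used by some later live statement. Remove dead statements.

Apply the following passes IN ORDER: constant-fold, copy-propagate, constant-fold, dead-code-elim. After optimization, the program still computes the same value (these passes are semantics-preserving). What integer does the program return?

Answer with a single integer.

Initial IR:
  v = 1
  d = 8
  y = v
  u = 2
  return u
After constant-fold (5 stmts):
  v = 1
  d = 8
  y = v
  u = 2
  return u
After copy-propagate (5 stmts):
  v = 1
  d = 8
  y = 1
  u = 2
  return 2
After constant-fold (5 stmts):
  v = 1
  d = 8
  y = 1
  u = 2
  return 2
After dead-code-elim (1 stmts):
  return 2
Evaluate:
  v = 1  =>  v = 1
  d = 8  =>  d = 8
  y = v  =>  y = 1
  u = 2  =>  u = 2
  return u = 2

Answer: 2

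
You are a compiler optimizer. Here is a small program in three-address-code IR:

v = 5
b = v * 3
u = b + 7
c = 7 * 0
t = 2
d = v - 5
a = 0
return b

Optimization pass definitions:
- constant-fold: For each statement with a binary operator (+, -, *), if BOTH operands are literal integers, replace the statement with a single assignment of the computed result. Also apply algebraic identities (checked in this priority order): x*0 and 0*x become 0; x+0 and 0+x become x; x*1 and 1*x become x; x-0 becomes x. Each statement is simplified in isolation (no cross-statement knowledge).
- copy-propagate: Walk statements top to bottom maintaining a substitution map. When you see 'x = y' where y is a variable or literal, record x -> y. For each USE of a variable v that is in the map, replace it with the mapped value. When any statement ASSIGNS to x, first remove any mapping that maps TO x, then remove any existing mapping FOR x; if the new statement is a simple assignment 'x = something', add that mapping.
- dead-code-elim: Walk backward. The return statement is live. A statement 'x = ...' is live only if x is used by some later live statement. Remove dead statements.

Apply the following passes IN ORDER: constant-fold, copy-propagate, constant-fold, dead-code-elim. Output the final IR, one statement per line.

Initial IR:
  v = 5
  b = v * 3
  u = b + 7
  c = 7 * 0
  t = 2
  d = v - 5
  a = 0
  return b
After constant-fold (8 stmts):
  v = 5
  b = v * 3
  u = b + 7
  c = 0
  t = 2
  d = v - 5
  a = 0
  return b
After copy-propagate (8 stmts):
  v = 5
  b = 5 * 3
  u = b + 7
  c = 0
  t = 2
  d = 5 - 5
  a = 0
  return b
After constant-fold (8 stmts):
  v = 5
  b = 15
  u = b + 7
  c = 0
  t = 2
  d = 0
  a = 0
  return b
After dead-code-elim (2 stmts):
  b = 15
  return b

Answer: b = 15
return b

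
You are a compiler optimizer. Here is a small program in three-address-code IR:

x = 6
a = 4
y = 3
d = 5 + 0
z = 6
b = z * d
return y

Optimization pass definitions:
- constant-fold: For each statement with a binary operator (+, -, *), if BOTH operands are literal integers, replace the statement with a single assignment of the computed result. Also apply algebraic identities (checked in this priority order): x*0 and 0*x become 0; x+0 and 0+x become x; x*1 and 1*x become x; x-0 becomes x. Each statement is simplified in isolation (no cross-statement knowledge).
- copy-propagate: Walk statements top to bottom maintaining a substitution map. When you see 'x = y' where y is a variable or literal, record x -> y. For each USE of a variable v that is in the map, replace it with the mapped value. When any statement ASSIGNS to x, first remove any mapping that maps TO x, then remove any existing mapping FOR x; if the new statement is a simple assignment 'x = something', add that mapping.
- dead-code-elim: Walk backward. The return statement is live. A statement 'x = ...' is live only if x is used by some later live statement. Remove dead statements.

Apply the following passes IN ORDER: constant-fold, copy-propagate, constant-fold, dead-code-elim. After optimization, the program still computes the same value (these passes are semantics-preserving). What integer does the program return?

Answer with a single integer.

Answer: 3

Derivation:
Initial IR:
  x = 6
  a = 4
  y = 3
  d = 5 + 0
  z = 6
  b = z * d
  return y
After constant-fold (7 stmts):
  x = 6
  a = 4
  y = 3
  d = 5
  z = 6
  b = z * d
  return y
After copy-propagate (7 stmts):
  x = 6
  a = 4
  y = 3
  d = 5
  z = 6
  b = 6 * 5
  return 3
After constant-fold (7 stmts):
  x = 6
  a = 4
  y = 3
  d = 5
  z = 6
  b = 30
  return 3
After dead-code-elim (1 stmts):
  return 3
Evaluate:
  x = 6  =>  x = 6
  a = 4  =>  a = 4
  y = 3  =>  y = 3
  d = 5 + 0  =>  d = 5
  z = 6  =>  z = 6
  b = z * d  =>  b = 30
  return y = 3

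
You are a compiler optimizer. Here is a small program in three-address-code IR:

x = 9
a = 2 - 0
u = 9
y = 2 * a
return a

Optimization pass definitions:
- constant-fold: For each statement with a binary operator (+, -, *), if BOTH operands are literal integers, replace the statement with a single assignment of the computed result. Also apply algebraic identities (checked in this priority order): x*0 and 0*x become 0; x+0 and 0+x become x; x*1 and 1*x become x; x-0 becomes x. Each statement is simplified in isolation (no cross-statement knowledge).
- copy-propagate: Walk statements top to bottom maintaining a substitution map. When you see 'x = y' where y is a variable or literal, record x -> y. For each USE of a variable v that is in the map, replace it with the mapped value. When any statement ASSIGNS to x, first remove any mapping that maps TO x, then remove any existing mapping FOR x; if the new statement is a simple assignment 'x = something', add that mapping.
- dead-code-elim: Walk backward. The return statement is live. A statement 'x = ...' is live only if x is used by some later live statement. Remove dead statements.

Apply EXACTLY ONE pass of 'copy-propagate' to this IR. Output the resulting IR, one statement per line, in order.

Applying copy-propagate statement-by-statement:
  [1] x = 9  (unchanged)
  [2] a = 2 - 0  (unchanged)
  [3] u = 9  (unchanged)
  [4] y = 2 * a  (unchanged)
  [5] return a  (unchanged)
Result (5 stmts):
  x = 9
  a = 2 - 0
  u = 9
  y = 2 * a
  return a

Answer: x = 9
a = 2 - 0
u = 9
y = 2 * a
return a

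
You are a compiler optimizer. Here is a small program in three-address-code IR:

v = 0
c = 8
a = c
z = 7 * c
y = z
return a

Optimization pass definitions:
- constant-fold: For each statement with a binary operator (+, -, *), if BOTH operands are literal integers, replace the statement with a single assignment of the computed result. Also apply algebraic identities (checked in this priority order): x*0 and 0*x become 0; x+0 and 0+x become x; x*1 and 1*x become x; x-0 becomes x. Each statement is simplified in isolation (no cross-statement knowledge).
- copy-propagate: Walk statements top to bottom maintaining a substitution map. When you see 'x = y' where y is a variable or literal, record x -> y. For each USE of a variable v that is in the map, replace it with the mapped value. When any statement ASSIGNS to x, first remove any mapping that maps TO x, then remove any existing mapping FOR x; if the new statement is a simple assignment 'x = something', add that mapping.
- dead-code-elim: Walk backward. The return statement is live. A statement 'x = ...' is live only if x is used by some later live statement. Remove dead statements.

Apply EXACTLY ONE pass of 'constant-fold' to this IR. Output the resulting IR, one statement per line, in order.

Answer: v = 0
c = 8
a = c
z = 7 * c
y = z
return a

Derivation:
Applying constant-fold statement-by-statement:
  [1] v = 0  (unchanged)
  [2] c = 8  (unchanged)
  [3] a = c  (unchanged)
  [4] z = 7 * c  (unchanged)
  [5] y = z  (unchanged)
  [6] return a  (unchanged)
Result (6 stmts):
  v = 0
  c = 8
  a = c
  z = 7 * c
  y = z
  return a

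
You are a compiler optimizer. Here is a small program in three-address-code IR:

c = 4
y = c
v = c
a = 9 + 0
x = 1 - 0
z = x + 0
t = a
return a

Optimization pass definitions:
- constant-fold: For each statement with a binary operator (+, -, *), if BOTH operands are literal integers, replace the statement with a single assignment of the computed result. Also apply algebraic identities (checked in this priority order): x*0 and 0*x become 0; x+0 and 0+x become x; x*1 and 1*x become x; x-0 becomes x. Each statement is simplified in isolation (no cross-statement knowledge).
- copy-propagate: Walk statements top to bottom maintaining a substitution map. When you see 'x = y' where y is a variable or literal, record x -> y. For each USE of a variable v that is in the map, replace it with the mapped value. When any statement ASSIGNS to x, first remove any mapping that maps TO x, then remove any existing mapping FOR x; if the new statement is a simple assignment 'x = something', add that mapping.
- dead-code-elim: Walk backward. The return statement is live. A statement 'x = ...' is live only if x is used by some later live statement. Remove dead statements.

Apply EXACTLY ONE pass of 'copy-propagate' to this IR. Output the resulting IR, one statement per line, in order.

Applying copy-propagate statement-by-statement:
  [1] c = 4  (unchanged)
  [2] y = c  -> y = 4
  [3] v = c  -> v = 4
  [4] a = 9 + 0  (unchanged)
  [5] x = 1 - 0  (unchanged)
  [6] z = x + 0  (unchanged)
  [7] t = a  (unchanged)
  [8] return a  (unchanged)
Result (8 stmts):
  c = 4
  y = 4
  v = 4
  a = 9 + 0
  x = 1 - 0
  z = x + 0
  t = a
  return a

Answer: c = 4
y = 4
v = 4
a = 9 + 0
x = 1 - 0
z = x + 0
t = a
return a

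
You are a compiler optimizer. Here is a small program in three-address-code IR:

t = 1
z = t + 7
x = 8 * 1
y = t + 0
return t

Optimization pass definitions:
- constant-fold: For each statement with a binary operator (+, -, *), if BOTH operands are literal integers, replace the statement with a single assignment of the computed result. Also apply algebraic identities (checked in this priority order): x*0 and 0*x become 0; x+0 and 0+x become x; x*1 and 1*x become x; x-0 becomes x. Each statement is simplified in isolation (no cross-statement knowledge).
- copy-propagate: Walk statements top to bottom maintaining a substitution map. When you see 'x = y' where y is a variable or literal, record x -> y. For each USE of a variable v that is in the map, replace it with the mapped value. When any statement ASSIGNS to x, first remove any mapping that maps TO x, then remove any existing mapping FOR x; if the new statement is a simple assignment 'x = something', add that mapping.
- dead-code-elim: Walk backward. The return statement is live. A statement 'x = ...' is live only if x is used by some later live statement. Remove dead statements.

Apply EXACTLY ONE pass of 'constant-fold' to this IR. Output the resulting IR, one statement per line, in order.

Answer: t = 1
z = t + 7
x = 8
y = t
return t

Derivation:
Applying constant-fold statement-by-statement:
  [1] t = 1  (unchanged)
  [2] z = t + 7  (unchanged)
  [3] x = 8 * 1  -> x = 8
  [4] y = t + 0  -> y = t
  [5] return t  (unchanged)
Result (5 stmts):
  t = 1
  z = t + 7
  x = 8
  y = t
  return t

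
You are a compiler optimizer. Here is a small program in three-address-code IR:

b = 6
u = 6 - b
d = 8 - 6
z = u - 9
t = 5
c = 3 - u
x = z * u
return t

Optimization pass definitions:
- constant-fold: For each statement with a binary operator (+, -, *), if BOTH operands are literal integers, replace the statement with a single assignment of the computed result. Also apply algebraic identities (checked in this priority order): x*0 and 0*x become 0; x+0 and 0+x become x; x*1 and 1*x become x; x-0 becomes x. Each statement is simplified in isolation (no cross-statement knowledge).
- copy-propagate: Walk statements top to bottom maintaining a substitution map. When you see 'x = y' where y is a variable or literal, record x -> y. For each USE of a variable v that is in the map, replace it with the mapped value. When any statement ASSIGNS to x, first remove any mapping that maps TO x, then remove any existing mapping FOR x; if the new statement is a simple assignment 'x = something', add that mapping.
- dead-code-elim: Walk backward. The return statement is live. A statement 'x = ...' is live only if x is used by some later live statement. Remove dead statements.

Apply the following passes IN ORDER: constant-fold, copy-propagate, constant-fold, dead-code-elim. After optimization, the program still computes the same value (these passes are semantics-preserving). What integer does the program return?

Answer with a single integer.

Initial IR:
  b = 6
  u = 6 - b
  d = 8 - 6
  z = u - 9
  t = 5
  c = 3 - u
  x = z * u
  return t
After constant-fold (8 stmts):
  b = 6
  u = 6 - b
  d = 2
  z = u - 9
  t = 5
  c = 3 - u
  x = z * u
  return t
After copy-propagate (8 stmts):
  b = 6
  u = 6 - 6
  d = 2
  z = u - 9
  t = 5
  c = 3 - u
  x = z * u
  return 5
After constant-fold (8 stmts):
  b = 6
  u = 0
  d = 2
  z = u - 9
  t = 5
  c = 3 - u
  x = z * u
  return 5
After dead-code-elim (1 stmts):
  return 5
Evaluate:
  b = 6  =>  b = 6
  u = 6 - b  =>  u = 0
  d = 8 - 6  =>  d = 2
  z = u - 9  =>  z = -9
  t = 5  =>  t = 5
  c = 3 - u  =>  c = 3
  x = z * u  =>  x = 0
  return t = 5

Answer: 5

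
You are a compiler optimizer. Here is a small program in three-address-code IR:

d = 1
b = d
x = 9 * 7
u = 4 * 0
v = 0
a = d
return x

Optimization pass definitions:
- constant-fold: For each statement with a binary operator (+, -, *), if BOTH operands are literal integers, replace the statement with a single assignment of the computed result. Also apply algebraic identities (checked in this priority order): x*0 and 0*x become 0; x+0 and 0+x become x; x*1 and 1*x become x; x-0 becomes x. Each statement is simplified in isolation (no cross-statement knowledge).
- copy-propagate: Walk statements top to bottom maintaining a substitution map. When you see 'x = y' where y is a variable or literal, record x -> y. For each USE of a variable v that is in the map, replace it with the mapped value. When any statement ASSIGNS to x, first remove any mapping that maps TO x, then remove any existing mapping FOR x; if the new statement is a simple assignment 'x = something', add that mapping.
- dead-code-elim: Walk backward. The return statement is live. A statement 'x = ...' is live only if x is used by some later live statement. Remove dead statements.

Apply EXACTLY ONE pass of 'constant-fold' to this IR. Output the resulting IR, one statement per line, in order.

Answer: d = 1
b = d
x = 63
u = 0
v = 0
a = d
return x

Derivation:
Applying constant-fold statement-by-statement:
  [1] d = 1  (unchanged)
  [2] b = d  (unchanged)
  [3] x = 9 * 7  -> x = 63
  [4] u = 4 * 0  -> u = 0
  [5] v = 0  (unchanged)
  [6] a = d  (unchanged)
  [7] return x  (unchanged)
Result (7 stmts):
  d = 1
  b = d
  x = 63
  u = 0
  v = 0
  a = d
  return x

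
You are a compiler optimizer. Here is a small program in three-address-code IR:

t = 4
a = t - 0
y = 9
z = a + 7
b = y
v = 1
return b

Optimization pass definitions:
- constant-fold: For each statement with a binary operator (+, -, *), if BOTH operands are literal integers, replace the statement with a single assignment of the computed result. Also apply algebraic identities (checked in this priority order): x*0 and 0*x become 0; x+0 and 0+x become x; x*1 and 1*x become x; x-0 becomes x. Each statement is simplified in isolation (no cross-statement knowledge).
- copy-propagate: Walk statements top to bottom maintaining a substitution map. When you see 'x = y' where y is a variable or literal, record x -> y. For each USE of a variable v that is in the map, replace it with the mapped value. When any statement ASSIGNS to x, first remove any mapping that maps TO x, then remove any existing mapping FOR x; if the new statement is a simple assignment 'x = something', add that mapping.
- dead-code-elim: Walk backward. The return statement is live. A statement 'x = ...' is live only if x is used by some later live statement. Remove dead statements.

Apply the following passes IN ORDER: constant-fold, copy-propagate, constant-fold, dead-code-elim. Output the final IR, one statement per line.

Initial IR:
  t = 4
  a = t - 0
  y = 9
  z = a + 7
  b = y
  v = 1
  return b
After constant-fold (7 stmts):
  t = 4
  a = t
  y = 9
  z = a + 7
  b = y
  v = 1
  return b
After copy-propagate (7 stmts):
  t = 4
  a = 4
  y = 9
  z = 4 + 7
  b = 9
  v = 1
  return 9
After constant-fold (7 stmts):
  t = 4
  a = 4
  y = 9
  z = 11
  b = 9
  v = 1
  return 9
After dead-code-elim (1 stmts):
  return 9

Answer: return 9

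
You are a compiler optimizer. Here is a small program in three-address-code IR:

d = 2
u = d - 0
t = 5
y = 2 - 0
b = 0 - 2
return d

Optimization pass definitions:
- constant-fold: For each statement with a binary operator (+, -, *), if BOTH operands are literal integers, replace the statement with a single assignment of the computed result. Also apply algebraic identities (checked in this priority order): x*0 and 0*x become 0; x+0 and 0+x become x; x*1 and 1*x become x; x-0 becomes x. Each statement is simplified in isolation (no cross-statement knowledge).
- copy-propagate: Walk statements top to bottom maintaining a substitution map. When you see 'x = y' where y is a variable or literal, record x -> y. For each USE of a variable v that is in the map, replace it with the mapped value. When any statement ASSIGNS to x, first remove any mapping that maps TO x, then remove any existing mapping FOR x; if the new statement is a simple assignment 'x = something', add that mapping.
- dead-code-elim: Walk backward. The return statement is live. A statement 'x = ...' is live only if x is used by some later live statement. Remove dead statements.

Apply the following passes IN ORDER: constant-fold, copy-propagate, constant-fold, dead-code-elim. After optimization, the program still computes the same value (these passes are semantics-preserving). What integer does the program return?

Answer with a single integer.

Answer: 2

Derivation:
Initial IR:
  d = 2
  u = d - 0
  t = 5
  y = 2 - 0
  b = 0 - 2
  return d
After constant-fold (6 stmts):
  d = 2
  u = d
  t = 5
  y = 2
  b = -2
  return d
After copy-propagate (6 stmts):
  d = 2
  u = 2
  t = 5
  y = 2
  b = -2
  return 2
After constant-fold (6 stmts):
  d = 2
  u = 2
  t = 5
  y = 2
  b = -2
  return 2
After dead-code-elim (1 stmts):
  return 2
Evaluate:
  d = 2  =>  d = 2
  u = d - 0  =>  u = 2
  t = 5  =>  t = 5
  y = 2 - 0  =>  y = 2
  b = 0 - 2  =>  b = -2
  return d = 2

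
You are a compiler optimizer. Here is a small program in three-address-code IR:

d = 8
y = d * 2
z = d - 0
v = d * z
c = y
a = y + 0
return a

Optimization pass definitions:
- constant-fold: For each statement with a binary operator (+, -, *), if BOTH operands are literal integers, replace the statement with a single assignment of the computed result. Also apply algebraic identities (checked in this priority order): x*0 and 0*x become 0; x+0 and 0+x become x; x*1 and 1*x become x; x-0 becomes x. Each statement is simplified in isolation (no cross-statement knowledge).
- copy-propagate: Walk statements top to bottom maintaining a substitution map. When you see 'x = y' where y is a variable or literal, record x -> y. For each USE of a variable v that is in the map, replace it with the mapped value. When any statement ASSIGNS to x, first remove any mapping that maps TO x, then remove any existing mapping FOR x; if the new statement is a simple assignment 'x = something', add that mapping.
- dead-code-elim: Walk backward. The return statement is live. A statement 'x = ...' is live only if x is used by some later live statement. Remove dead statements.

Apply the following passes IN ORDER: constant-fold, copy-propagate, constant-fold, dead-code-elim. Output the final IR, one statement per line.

Answer: y = 16
return y

Derivation:
Initial IR:
  d = 8
  y = d * 2
  z = d - 0
  v = d * z
  c = y
  a = y + 0
  return a
After constant-fold (7 stmts):
  d = 8
  y = d * 2
  z = d
  v = d * z
  c = y
  a = y
  return a
After copy-propagate (7 stmts):
  d = 8
  y = 8 * 2
  z = 8
  v = 8 * 8
  c = y
  a = y
  return y
After constant-fold (7 stmts):
  d = 8
  y = 16
  z = 8
  v = 64
  c = y
  a = y
  return y
After dead-code-elim (2 stmts):
  y = 16
  return y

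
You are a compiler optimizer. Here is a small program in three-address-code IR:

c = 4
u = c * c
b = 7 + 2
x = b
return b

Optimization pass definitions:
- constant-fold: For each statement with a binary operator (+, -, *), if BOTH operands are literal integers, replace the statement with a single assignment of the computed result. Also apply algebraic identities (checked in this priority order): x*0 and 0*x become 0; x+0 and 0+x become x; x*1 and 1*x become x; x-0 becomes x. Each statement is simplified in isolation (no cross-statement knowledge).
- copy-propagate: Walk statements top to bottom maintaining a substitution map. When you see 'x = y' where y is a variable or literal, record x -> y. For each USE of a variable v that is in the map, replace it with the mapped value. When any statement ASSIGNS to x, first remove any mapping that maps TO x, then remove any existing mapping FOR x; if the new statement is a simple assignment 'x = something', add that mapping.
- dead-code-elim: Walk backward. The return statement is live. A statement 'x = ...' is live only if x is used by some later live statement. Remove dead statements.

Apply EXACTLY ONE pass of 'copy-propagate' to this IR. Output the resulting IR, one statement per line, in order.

Applying copy-propagate statement-by-statement:
  [1] c = 4  (unchanged)
  [2] u = c * c  -> u = 4 * 4
  [3] b = 7 + 2  (unchanged)
  [4] x = b  (unchanged)
  [5] return b  (unchanged)
Result (5 stmts):
  c = 4
  u = 4 * 4
  b = 7 + 2
  x = b
  return b

Answer: c = 4
u = 4 * 4
b = 7 + 2
x = b
return b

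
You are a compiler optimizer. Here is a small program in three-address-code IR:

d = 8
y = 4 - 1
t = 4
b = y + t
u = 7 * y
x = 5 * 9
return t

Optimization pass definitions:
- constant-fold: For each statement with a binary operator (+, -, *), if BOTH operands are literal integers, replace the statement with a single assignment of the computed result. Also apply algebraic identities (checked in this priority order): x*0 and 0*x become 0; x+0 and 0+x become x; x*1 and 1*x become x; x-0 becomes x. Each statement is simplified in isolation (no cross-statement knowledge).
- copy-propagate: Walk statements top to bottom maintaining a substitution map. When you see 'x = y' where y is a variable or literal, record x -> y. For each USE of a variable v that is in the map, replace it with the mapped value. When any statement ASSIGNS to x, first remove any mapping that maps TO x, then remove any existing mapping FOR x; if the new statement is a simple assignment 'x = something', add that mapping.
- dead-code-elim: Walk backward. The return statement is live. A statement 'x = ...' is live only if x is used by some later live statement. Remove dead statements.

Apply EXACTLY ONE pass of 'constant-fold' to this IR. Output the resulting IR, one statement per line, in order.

Answer: d = 8
y = 3
t = 4
b = y + t
u = 7 * y
x = 45
return t

Derivation:
Applying constant-fold statement-by-statement:
  [1] d = 8  (unchanged)
  [2] y = 4 - 1  -> y = 3
  [3] t = 4  (unchanged)
  [4] b = y + t  (unchanged)
  [5] u = 7 * y  (unchanged)
  [6] x = 5 * 9  -> x = 45
  [7] return t  (unchanged)
Result (7 stmts):
  d = 8
  y = 3
  t = 4
  b = y + t
  u = 7 * y
  x = 45
  return t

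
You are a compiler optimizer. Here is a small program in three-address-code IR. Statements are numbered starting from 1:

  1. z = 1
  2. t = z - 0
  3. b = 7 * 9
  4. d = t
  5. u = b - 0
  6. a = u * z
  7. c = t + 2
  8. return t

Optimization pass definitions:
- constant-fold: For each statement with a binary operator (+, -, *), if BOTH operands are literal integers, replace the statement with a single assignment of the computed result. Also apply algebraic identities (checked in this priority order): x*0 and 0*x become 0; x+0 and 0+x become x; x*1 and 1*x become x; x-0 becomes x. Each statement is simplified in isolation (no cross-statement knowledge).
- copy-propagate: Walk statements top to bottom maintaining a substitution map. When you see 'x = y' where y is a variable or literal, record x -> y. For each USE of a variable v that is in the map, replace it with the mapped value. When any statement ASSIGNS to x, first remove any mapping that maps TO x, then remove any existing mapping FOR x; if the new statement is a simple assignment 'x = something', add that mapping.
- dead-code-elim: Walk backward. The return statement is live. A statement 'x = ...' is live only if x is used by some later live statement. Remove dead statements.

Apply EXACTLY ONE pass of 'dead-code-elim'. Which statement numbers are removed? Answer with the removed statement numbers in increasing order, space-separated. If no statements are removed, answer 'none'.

Backward liveness scan:
Stmt 1 'z = 1': KEEP (z is live); live-in = []
Stmt 2 't = z - 0': KEEP (t is live); live-in = ['z']
Stmt 3 'b = 7 * 9': DEAD (b not in live set ['t'])
Stmt 4 'd = t': DEAD (d not in live set ['t'])
Stmt 5 'u = b - 0': DEAD (u not in live set ['t'])
Stmt 6 'a = u * z': DEAD (a not in live set ['t'])
Stmt 7 'c = t + 2': DEAD (c not in live set ['t'])
Stmt 8 'return t': KEEP (return); live-in = ['t']
Removed statement numbers: [3, 4, 5, 6, 7]
Surviving IR:
  z = 1
  t = z - 0
  return t

Answer: 3 4 5 6 7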